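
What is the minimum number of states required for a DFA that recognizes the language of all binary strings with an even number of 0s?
Language: binary strings with an even number of 0s
Lower bound (Myhill–Nerode): the prefixes ε, 0 are pairwise distinguishable:
  ε vs 0: suffix ε distinguishes them (ε has zero 0s (accepted), 0 has one 0 (rejected))
So any DFA needs at least 2 states.
Upper bound: a DFA with 2 states exists (one state per class above).
Minimum states: 2

Final answer: 2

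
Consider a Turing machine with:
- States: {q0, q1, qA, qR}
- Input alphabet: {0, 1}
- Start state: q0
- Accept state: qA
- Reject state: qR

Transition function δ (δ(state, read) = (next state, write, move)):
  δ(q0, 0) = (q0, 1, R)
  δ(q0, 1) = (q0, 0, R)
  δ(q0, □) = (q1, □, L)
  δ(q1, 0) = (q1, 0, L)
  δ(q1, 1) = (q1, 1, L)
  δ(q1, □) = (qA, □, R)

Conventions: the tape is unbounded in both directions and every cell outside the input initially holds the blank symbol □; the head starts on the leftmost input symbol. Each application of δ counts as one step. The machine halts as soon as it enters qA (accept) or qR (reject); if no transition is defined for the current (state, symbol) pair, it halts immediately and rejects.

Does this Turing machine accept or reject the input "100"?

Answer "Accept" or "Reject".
Step 0: [q0]100 (head at position 0)
Step 1: δ(q0, 1) = (q0, 0, R)  ⊢  0[q0]00 (head at position 1)
Step 2: δ(q0, 0) = (q0, 1, R)  ⊢  01[q0]0 (head at position 2)
Step 3: δ(q0, 0) = (q0, 1, R)  ⊢  011[q0]□ (head at position 3)
Step 4: δ(q0, □) = (q1, □, L)  ⊢  01[q1]1□ (head at position 2)
Step 5: δ(q1, 1) = (q1, 1, L)  ⊢  0[q1]11□ (head at position 1)
Step 6: δ(q1, 1) = (q1, 1, L)  ⊢  [q1]011□ (head at position 0)
Step 7: δ(q1, 0) = (q1, 0, L)  ⊢  [q1]□011□ (head at position -1)
Step 8: δ(q1, □) = (qA, □, R)  ⊢  □[qA]011□ (head at position 0)
The machine is in qA, so it halts and accepts.

Final answer: Accept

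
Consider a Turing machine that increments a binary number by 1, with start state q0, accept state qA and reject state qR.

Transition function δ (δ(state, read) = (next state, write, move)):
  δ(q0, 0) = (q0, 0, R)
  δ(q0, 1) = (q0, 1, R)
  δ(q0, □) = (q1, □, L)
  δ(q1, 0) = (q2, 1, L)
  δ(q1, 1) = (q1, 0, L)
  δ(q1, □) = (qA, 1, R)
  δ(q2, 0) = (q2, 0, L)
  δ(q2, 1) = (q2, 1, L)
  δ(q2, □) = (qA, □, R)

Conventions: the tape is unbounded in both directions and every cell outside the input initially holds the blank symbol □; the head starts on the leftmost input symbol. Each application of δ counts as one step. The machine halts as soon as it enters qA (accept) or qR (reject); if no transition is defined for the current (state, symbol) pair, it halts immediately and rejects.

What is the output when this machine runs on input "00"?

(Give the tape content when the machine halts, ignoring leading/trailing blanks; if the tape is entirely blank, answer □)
Step 0: [q0]00 (head at position 0)
Step 1: δ(q0, 0) = (q0, 0, R)  ⊢  0[q0]0 (head at position 1)
Step 2: δ(q0, 0) = (q0, 0, R)  ⊢  00[q0]□ (head at position 2)
Step 3: δ(q0, □) = (q1, □, L)  ⊢  0[q1]0□ (head at position 1)
Step 4: δ(q1, 0) = (q2, 1, L)  ⊢  [q2]01□ (head at position 0)
Step 5: δ(q2, 0) = (q2, 0, L)  ⊢  [q2]□01□ (head at position -1)
Step 6: δ(q2, □) = (qA, □, R)  ⊢  □[qA]01□ (head at position 0)
The machine is in qA, so it halts and accepts.
Tape content when halted (ignoring surrounding blanks): 01

Final answer: Output: 01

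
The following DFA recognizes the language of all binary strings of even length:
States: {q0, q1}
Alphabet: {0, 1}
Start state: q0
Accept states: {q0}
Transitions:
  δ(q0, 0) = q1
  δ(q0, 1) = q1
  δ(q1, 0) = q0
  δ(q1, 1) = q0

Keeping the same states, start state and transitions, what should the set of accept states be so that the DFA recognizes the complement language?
The DFA is complete (every state has a transition on every symbol), so the complement
is recognized by the same DFA with accepting and non-accepting states swapped.
Original accept states: {q0}
Complement accept states = All states - Original accept states
= {q0, q1} - {q0}
= {q1}
Complement language: strings of ODD length

Final answer: {q1}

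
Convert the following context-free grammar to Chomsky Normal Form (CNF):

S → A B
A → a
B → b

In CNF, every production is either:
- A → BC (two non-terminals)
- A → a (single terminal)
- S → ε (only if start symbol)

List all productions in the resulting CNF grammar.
The grammar has no ε-productions or unit productions to eliminate.
S → A B is already in CNF (two non-terminals) – keep it.
A → a is already in CNF (single terminal) – keep it.
B → b is already in CNF (single terminal) – keep it.
Resulting CNF grammar (3 productions): A → a; B → b; S → A B

Final answer: A → a; B → b; S → A B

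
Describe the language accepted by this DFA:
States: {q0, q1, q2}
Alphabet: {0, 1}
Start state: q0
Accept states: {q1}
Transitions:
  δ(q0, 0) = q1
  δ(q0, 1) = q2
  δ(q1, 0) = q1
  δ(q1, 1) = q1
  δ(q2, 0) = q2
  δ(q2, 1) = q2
Analyzing the DFA structure:
Start state: q0
Accept states: {q1}
Interpreting what each state remembers (checking against the transitions):
  q0: nothing has been read yet
  q1: the first symbol was 0
  q2: the first symbol was 1 (trap state)
  δ(q0, 0): in q0 (nothing has been read yet), after reading 0 we have: the first symbol was 0 → q1
  δ(q0, 1): in q0 (nothing has been read yet), after reading 1 we have: the first symbol was 1 (trap state) → q2
  δ(q1, 0): in q1 (the first symbol was 0), after reading 0 we have: the first symbol was 0 → q1
  δ(q1, 1): in q1 (the first symbol was 0), after reading 1 we have: the first symbol was 0 → q1
  δ(q2, 0): in q2 (the first symbol was 1 (trap state)), after reading 0 we have: the first symbol was 1 (trap state) → q2
  δ(q2, 1): in q2 (the first symbol was 1 (trap state)), after reading 1 we have: the first symbol was 1 (trap state) → q2
A string is accepted iff it ends in {q1}, i.e. the first symbol was 0.
Language: All binary strings starting with 0

Final answer: All binary strings starting with 0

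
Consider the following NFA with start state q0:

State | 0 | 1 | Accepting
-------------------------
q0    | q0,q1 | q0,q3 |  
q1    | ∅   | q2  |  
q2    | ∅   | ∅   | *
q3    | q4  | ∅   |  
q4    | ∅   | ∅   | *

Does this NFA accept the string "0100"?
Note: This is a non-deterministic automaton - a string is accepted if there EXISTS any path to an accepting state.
Track the set of states the NFA could be in: start {q0}
Read '0': {q0} → {q0, q1}
Read '1': {q0, q1} → {q0, q2, q3}
Read '0': {q0, q2, q3} → {q0, q1, q4}
Read '0': {q0, q1, q4} → {q0, q1}
Final set {q0, q1} contains no accepting state → rejected.

Final answer: No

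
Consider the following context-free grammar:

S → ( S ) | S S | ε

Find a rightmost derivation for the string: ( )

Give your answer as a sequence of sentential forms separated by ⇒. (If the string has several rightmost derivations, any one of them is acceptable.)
Start with S.
Step 1: the rightmost non-terminal is S; apply S → ( S ):  ( S )
Step 2: the rightmost non-terminal is S; apply S → ε:  ( )

Final answer: S ⇒ ( S ) ⇒ ( )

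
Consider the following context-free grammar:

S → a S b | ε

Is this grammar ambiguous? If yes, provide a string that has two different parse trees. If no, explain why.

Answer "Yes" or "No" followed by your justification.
At every step exactly one production applies: if the remaining string to generate is non-empty it starts with a and ends with b, forcing S → a S b; if it is empty, S → ε is forced. Hence each string a^n b^n has exactly one derivation (S → a S b applied n times, then S → ε) and one parse tree.

Final answer: No - the grammar is unambiguous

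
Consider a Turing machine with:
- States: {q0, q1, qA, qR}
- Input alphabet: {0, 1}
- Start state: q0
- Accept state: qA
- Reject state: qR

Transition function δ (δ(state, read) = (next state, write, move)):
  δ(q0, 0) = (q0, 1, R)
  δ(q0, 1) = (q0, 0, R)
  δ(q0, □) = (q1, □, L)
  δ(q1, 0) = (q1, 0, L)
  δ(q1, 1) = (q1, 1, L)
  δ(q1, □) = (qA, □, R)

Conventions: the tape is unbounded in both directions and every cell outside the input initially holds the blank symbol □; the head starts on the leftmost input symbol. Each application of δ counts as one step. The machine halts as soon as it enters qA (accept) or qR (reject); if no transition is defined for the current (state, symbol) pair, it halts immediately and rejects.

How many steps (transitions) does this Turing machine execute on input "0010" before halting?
Step 0: [q0]0010 (head at position 0)
Step 1: δ(q0, 0) = (q0, 1, R)  ⊢  1[q0]010 (head at position 1)
Step 2: δ(q0, 0) = (q0, 1, R)  ⊢  11[q0]10 (head at position 2)
Step 3: δ(q0, 1) = (q0, 0, R)  ⊢  110[q0]0 (head at position 3)
Step 4: δ(q0, 0) = (q0, 1, R)  ⊢  1101[q0]□ (head at position 4)
Step 5: δ(q0, □) = (q1, □, L)  ⊢  110[q1]1□ (head at position 3)
Step 6: δ(q1, 1) = (q1, 1, L)  ⊢  11[q1]01□ (head at position 2)
Step 7: δ(q1, 0) = (q1, 0, L)  ⊢  1[q1]101□ (head at position 1)
Step 8: δ(q1, 1) = (q1, 1, L)  ⊢  [q1]1101□ (head at position 0)
Step 9: δ(q1, 1) = (q1, 1, L)  ⊢  [q1]□1101□ (head at position -1)
Step 10: δ(q1, □) = (qA, □, R)  ⊢  □[qA]1101□ (head at position 0)
The machine is in qA, so it halts and accepts.
Number of transitions executed: 10.

Final answer: 10 steps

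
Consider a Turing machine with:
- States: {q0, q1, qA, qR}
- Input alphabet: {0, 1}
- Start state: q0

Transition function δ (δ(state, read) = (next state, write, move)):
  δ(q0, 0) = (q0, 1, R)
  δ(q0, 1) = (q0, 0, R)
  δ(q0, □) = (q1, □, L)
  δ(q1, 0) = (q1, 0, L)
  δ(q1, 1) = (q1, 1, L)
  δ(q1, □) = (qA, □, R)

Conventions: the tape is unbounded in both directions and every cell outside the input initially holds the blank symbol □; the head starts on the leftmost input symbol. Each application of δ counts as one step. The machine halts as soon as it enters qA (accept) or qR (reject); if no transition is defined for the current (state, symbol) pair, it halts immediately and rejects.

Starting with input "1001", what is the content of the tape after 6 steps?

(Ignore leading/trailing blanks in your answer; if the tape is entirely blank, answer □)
Step 0: [q0]1001 (head at position 0)
Step 1: δ(q0, 1) = (q0, 0, R)  ⊢  0[q0]001 (head at position 1)
Step 2: δ(q0, 0) = (q0, 1, R)  ⊢  01[q0]01 (head at position 2)
Step 3: δ(q0, 0) = (q0, 1, R)  ⊢  011[q0]1 (head at position 3)
Step 4: δ(q0, 1) = (q0, 0, R)  ⊢  0110[q0]□ (head at position 4)
Step 5: δ(q0, □) = (q1, □, L)  ⊢  011[q1]0□ (head at position 3)
Step 6: δ(q1, 0) = (q1, 0, L)  ⊢  01[q1]10□ (head at position 2)
Tape after 6 steps (ignoring surrounding blanks): 0110

Final answer: Tape: 0110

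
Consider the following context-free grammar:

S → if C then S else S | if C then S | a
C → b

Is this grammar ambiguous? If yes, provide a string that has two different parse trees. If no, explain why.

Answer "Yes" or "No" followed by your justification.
The 'dangling else' can attach to either if. Two leftmost derivations of  if b then if b then a else a:
  (1) S ⇒ if C then S else S ⇒ if b then S else S ⇒ if b then if C then S else S ⇒ if b then if b then S else S ⇒ if b then if b then a else S ⇒ if b then if b then a else a   (else belongs to the outer if)
  (2) S ⇒ if C then S ⇒ if b then S ⇒ if b then if C then S else S ⇒ if b then if b then S else S ⇒ if b then if b then a else S ⇒ if b then if b then a else a   (else belongs to the inner if)
Two distinct parse trees for the same string, so the grammar is ambiguous.

Final answer: Yes - the string 'if b then if b then a else a' has two distinct leftmost derivations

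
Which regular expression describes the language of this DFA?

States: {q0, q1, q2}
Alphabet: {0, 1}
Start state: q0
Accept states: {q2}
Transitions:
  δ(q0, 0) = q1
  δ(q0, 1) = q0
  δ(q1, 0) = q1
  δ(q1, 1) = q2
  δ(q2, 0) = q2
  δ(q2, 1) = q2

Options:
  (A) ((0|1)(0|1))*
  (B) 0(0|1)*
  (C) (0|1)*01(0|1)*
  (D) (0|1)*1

Testing sample strings against the DFA:
  '00' -> rejected
  '01' -> accepted
  '0111' -> accepted
  '10' -> rejected
Checking each option for a counterexample:
  (A) ((0|1)(0|1))*: ε is rejected by the DFA but matches the regex → eliminated
  (B) 0(0|1)*: '0' is rejected by the DFA but matches the regex → eliminated
  (C) (0|1)*01(0|1)*: agrees with the DFA on all strings of length ≤ 4
  (D) (0|1)*1: '1' is rejected by the DFA but matches the regex → eliminated
Only (C) (0|1)*01(0|1)* is consistent with the DFA.

Final answer: (C) (0|1)*01(0|1)*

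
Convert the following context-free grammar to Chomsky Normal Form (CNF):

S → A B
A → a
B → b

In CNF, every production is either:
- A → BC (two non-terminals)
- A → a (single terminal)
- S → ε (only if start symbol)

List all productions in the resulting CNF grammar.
The grammar has no ε-productions or unit productions to eliminate.
S → A B is already in CNF (two non-terminals) – keep it.
A → a is already in CNF (single terminal) – keep it.
B → b is already in CNF (single terminal) – keep it.
Resulting CNF grammar (3 productions): A → a; B → b; S → A B

Final answer: A → a; B → b; S → A B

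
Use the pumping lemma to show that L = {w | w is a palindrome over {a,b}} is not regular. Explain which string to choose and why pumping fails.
Language: L = {w | w is a palindrome over {a,b}} (strings that read the same forwards and backwards)
Step 1: Assume for contradiction that L is regular, with pumping length p.
Step 2: Choose s = a^p b a^p. Then s ∈ L (it reads the same forwards and backwards) and |s| ≥ p.
Step 3: Consider any decomposition s = xyz with |xy| ≤ p and |y| > 0. Since |xy| ≤ p and the first p symbols of s are all a's, y = a^k for some k with 1 ≤ k ≤ p.
Step 4: Pumping up (i = 2): xy²z = a^(p+k) b a^p. Its reverse is a^p b a^(p+k) ≠ a^(p+k) b a^p (the single b is no longer in the middle), so xy²z is not a palindrome and xy²z ∉ L.
This contradicts the pumping lemma, so L is not regular.

Final answer: Choose s = a^p b a^p. Since |xy| ≤ p, y = a^k with k ≥ 1. Then xy²z = a^(p+k) b a^p is not a palindrome, so ∉ L.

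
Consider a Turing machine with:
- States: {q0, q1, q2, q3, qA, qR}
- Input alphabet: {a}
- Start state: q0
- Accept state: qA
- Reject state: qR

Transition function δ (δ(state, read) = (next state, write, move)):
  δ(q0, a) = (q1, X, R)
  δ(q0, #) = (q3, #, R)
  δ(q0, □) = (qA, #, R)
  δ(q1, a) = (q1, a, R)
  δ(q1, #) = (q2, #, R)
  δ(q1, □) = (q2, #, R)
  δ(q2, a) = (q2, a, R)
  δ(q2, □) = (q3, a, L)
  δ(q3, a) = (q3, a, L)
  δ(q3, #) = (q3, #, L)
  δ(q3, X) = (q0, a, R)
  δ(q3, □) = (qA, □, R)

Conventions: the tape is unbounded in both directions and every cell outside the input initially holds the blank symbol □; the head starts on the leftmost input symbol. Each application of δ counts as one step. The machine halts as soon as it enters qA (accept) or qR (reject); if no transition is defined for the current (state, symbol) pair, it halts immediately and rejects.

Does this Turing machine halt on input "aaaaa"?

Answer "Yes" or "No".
Trace (configuration after each step, as tape_left[state]tape_right with head position):
Step 0: [q0]aaaaa (head at position 0)
Step 1: X[q1]aaaa (head 1)
Step 2: Xa[q1]aaa (head 2)
Step 3: Xaa[q1]aa (head 3)
Step 4: Xaaa[q1]a (head 4)
Step 5: Xaaaa[q1]□ (head 5)
Step 6: Xaaaa#[q2]□ (head 6)
Step 7: Xaaaa[q3]#a (head 5)
Step 8: Xaaa[q3]a#a (head 4)
Step 9: Xaa[q3]aa#a (head 3)
Step 10: Xa[q3]aaa#a (head 2)
Step 11: X[q3]aaaa#a (head 1)
Step 12: [q3]Xaaaa#a (head 0)
Step 13: a[q0]aaaa#a (head 1)
Step 14: aX[q1]aaa#a (head 2)
Step 15: aXa[q1]aa#a (head 3)
Step 16: aXaa[q1]a#a (head 4)
Step 17: aXaaa[q1]#a (head 5)
Step 18: aXaaa#[q2]a (head 6)
Step 19: aXaaa#a[q2]□ (head 7)
Step 20: aXaaa#[q3]aa (head 6)
Step 21: aXaaa[q3]#aa (head 5)
Step 22: aXaa[q3]a#aa (head 4)
Step 23: aXa[q3]aa#aa (head 3)
Step 24: aX[q3]aaa#aa (head 2)
Step 25: a[q3]Xaaa#aa (head 1)
Step 26: aa[q0]aaa#aa (head 2)
Step 27: aaX[q1]aa#aa (head 3)
Step 28: aaXa[q1]a#aa (head 4)
Step 29: aaXaa[q1]#aa (head 5)
Step 30: aaXaa#[q2]aa (head 6)
Step 31: aaXaa#a[q2]a (head 7)
Step 32: aaXaa#aa[q2]□ (head 8)
Step 33: aaXaa#a[q3]aa (head 7)
Step 34: aaXaa#[q3]aaa (head 6)
Step 35: aaXaa[q3]#aaa (head 5)
Step 36: aaXa[q3]a#aaa (head 4)
Step 37: aaX[q3]aa#aaa (head 3)
Step 38: aa[q3]Xaa#aaa (head 2)
Step 39: aaa[q0]aa#aaa (head 3)
Step 40: aaaX[q1]a#aaa (head 4)
Step 41: aaaXa[q1]#aaa (head 5)
Step 42: aaaXa#[q2]aaa (head 6)
Step 43: aaaXa#a[q2]aa (head 7)
Step 44: aaaXa#aa[q2]a (head 8)
Step 45: aaaXa#aaa[q2]□ (head 9)
Step 46: aaaXa#aa[q3]aa (head 8)
Step 47: aaaXa#a[q3]aaa (head 7)
Step 48: aaaXa#[q3]aaaa (head 6)
Step 49: aaaXa[q3]#aaaa (head 5)
Step 50: aaaX[q3]a#aaaa (head 4)
Step 51: aaa[q3]Xa#aaaa (head 3)
Step 52: aaaa[q0]a#aaaa (head 4)
Step 53: aaaaX[q1]#aaaa (head 5)
Step 54: aaaaX#[q2]aaaa (head 6)
Step 55: aaaaX#a[q2]aaa (head 7)
Step 56: aaaaX#aa[q2]aa (head 8)
Step 57: aaaaX#aaa[q2]a (head 9)
Step 58: aaaaX#aaaa[q2]□ (head 10)
Step 59: aaaaX#aaa[q3]aa (head 9)
Step 60: aaaaX#aa[q3]aaa (head 8)
Step 61: aaaaX#a[q3]aaaa (head 7)
Step 62: aaaaX#[q3]aaaaa (head 6)
Step 63: aaaaX[q3]#aaaaa (head 5)
Step 64: aaaa[q3]X#aaaaa (head 4)
Step 65: aaaaa[q0]#aaaaa (head 5)
Step 66: aaaaa#[q3]aaaaa (head 6)
Step 67: aaaaa[q3]#aaaaa (head 5)
Step 68: aaaa[q3]a#aaaaa (head 4)
Step 69: aaa[q3]aa#aaaaa (head 3)
Step 70: aa[q3]aaa#aaaaa (head 2)
Step 71: a[q3]aaaa#aaaaa (head 1)
Step 72: [q3]aaaaa#aaaaa (head 0)
Step 73: [q3]□aaaaa#aaaaa (head -1)
Step 74: □[qA]aaaaa#aaaaa (head 0)
The machine is in qA, so it halts and accepts.
It halts after 74 steps.

Final answer: Yes - halts after 74 steps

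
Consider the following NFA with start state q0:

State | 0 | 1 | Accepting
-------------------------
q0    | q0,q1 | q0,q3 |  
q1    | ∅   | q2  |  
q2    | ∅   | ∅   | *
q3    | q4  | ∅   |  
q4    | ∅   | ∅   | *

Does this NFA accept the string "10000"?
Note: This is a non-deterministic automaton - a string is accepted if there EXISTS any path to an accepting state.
Track the set of states the NFA could be in: start {q0}
Read '1': {q0} → {q0, q3}
Read '0': {q0, q3} → {q0, q1, q4}
Read '0': {q0, q1, q4} → {q0, q1}
Read '0': {q0, q1} → {q0, q1}
Read '0': {q0, q1} → {q0, q1}
Final set {q0, q1} contains no accepting state → rejected.

Final answer: No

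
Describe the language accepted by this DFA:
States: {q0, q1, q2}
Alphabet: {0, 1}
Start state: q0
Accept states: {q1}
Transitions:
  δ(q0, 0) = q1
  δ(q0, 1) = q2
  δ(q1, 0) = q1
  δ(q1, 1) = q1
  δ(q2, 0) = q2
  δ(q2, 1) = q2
Analyzing the DFA structure:
Start state: q0
Accept states: {q1}
Interpreting what each state remembers (checking against the transitions):
  q0: nothing has been read yet
  q1: the first symbol was 0
  q2: the first symbol was 1 (trap state)
  δ(q0, 0): in q0 (nothing has been read yet), after reading 0 we have: the first symbol was 0 → q1
  δ(q0, 1): in q0 (nothing has been read yet), after reading 1 we have: the first symbol was 1 (trap state) → q2
  δ(q1, 0): in q1 (the first symbol was 0), after reading 0 we have: the first symbol was 0 → q1
  δ(q1, 1): in q1 (the first symbol was 0), after reading 1 we have: the first symbol was 0 → q1
  δ(q2, 0): in q2 (the first symbol was 1 (trap state)), after reading 0 we have: the first symbol was 1 (trap state) → q2
  δ(q2, 1): in q2 (the first symbol was 1 (trap state)), after reading 1 we have: the first symbol was 1 (trap state) → q2
A string is accepted iff it ends in {q1}, i.e. the first symbol was 0.
Language: All binary strings starting with 0

Final answer: All binary strings starting with 0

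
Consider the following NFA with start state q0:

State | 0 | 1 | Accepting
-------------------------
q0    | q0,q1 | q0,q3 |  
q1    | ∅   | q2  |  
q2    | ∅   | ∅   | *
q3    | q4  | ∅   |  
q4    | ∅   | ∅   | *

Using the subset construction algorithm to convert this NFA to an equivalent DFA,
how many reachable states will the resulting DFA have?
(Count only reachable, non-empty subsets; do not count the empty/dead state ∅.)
Start subset: {q0}
{q0}: on 0 → {q0, q1}, on 1 → {q0, q3}
{q0, q1}: on 0 → {q0, q1}, on 1 → {q0, q2, q3}
{q0, q3}: on 0 → {q0, q1, q4}, on 1 → {q0, q3}
{q0, q2, q3}: on 0 → {q0, q1, q4}, on 1 → {q0, q3}
{q0, q1, q4}: on 0 → {q0, q1}, on 1 → {q0, q2, q3}
Reachable non-empty subsets: {q0}, {q0, q1}, {q0, q3}, {q0, q2, q3}, {q0, q1, q4} — 5 in total.

Final answer: 5 states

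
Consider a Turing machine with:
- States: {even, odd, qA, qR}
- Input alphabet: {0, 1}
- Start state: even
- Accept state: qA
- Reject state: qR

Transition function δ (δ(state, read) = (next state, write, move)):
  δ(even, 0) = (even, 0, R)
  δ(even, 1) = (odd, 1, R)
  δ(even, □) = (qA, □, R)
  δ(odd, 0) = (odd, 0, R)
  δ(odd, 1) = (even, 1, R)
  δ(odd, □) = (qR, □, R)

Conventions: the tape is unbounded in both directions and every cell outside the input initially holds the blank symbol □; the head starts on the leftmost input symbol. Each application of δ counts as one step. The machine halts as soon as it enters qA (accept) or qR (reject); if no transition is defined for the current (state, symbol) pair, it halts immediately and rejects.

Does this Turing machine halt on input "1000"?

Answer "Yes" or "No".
Step 0: [even]1000 (head at position 0)
Step 1: δ(even, 1) = (odd, 1, R)  ⊢  1[odd]000 (head at position 1)
Step 2: δ(odd, 0) = (odd, 0, R)  ⊢  10[odd]00 (head at position 2)
Step 3: δ(odd, 0) = (odd, 0, R)  ⊢  100[odd]0 (head at position 3)
Step 4: δ(odd, 0) = (odd, 0, R)  ⊢  1000[odd]□ (head at position 4)
Step 5: δ(odd, □) = (qR, □, R)  ⊢  1000□[qR]□ (head at position 5)
The machine is in qR, so it halts and rejects.
It halts after 5 steps.

Final answer: Yes - halts after 5 steps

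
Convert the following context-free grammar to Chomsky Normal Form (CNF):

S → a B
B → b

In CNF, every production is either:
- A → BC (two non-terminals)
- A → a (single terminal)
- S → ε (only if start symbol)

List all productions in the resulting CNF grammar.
The grammar has no ε-productions or unit productions to eliminate.
S → a B has terminal a in a right-hand side of length ≥ 2: introduce T_a → a and use T_a in place of a.
B → b is already in CNF (single terminal) – keep it.
S → a B becomes S → T_a B.
Resulting CNF grammar (3 productions): T_a → a; B → b; S → T_a B

Final answer: T_a → a; B → b; S → T_a B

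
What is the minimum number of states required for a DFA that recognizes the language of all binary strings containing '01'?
Language: binary strings containing '01'
Lower bound (Myhill–Nerode): the prefixes ε, 0, 01 are pairwise distinguishable:
  ε vs 01: suffix ε distinguishes them (ε is rejected, 01 is accepted)
  0 vs 01: suffix ε distinguishes them (0 is rejected, 01 is accepted)
  ε vs 0: suffix 1 distinguishes them (ε·1 = 1 is rejected, 0·1 = 01 is accepted)
So any DFA needs at least 3 states.
Upper bound: a DFA with 3 states exists (one state per class above: 'no progress', 'last symbol 0', and 'seen 01' (accepting sink)).
Minimum states: 3

Final answer: 3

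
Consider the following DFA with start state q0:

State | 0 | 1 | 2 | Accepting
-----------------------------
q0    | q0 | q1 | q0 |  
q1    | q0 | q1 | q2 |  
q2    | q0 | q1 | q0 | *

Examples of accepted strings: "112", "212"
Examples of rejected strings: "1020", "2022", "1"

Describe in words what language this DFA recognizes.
strings over {0,1,2} ending with '12'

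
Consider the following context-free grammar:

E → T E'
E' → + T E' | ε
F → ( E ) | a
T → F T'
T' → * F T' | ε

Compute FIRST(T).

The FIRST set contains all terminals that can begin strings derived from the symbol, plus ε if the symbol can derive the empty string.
FIRST(F): F → ( E ) contributes '(' and F → a contributes 'a', so FIRST(F) = {(, a}. F is not nullable.
FIRST(T): T → F T' begins with F, and F is not nullable, so FIRST(T) = FIRST(F) = {(, a}.

Final answer: {(, a}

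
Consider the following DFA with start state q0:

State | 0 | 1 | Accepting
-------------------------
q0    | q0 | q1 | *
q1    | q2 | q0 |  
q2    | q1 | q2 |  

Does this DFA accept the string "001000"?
Start in q0.
Read '0': q0 → q0
Read '0': q0 → q0
Read '1': q0 → q1
Read '0': q1 → q2
Read '0': q2 → q1
Read '0': q1 → q2
Final state q2 is not accepting, so the string is rejected.

Final answer: No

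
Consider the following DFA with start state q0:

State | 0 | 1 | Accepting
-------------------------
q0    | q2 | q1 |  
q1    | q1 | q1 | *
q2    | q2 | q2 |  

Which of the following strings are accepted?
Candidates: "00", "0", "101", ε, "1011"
"00": q0 → q2 → q2; q2 is not accepting → rejected
"0": q0 → q2; q2 is not accepting → rejected
"101": q0 → q1 → q1 → q1; q1 is accepting → accepted
ε: q0; q0 is not accepting → rejected
"1011": q0 → q1 → q1 → q1 → q1; q1 is accepting → accepted

Final answer: "101", "1011"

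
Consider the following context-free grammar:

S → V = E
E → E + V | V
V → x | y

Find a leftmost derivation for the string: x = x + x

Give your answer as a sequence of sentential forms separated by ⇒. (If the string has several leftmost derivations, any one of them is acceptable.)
Start with S.
Step 1: the leftmost non-terminal is S; apply S → V = E:  V = E
Step 2: the leftmost non-terminal is V; apply V → x:  x = E
Step 3: the leftmost non-terminal is E; apply E → E + V:  x = E + V
Step 4: the leftmost non-terminal is E; apply E → V:  x = V + V
Step 5: the leftmost non-terminal is V; apply V → x:  x = x + V
Step 6: the leftmost non-terminal is V; apply V → x:  x = x + x

Final answer: S ⇒ V = E ⇒ x = E ⇒ x = E + V ⇒ x = V + V ⇒ x = x + V ⇒ x = x + x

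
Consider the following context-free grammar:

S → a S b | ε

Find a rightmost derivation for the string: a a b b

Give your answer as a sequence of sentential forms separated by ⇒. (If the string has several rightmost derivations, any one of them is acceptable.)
Start with S.
Step 1: the rightmost non-terminal is S; apply S → a S b:  a S b
Step 2: the rightmost non-terminal is S; apply S → a S b:  a a S b b
Step 3: the rightmost non-terminal is S; apply S → ε:  a a b b

Final answer: S ⇒ a S b ⇒ a a S b b ⇒ a a b b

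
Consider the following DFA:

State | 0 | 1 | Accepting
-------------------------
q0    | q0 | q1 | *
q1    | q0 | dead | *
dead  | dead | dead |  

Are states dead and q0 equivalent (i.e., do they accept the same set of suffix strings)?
Try the suffix ε (the empty string).
From dead: dead — not accepting.
From q0: q0 — accepting.
The two states disagree on this suffix, so they are not equivalent.

Final answer: No. Distinguishing string: ε (the empty string) - accepted from q0 but not from dead.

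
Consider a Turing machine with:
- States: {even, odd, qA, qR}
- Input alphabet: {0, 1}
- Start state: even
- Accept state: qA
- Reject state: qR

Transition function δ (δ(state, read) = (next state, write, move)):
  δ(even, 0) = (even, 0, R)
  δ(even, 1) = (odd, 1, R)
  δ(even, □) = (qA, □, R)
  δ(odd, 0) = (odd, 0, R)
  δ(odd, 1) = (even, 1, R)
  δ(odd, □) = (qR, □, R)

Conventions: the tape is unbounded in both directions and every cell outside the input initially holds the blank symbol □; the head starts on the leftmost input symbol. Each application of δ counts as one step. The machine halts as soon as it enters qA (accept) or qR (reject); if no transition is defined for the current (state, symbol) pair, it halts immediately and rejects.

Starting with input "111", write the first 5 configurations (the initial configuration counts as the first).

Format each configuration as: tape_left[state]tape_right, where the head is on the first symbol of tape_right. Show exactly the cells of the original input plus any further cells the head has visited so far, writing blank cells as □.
Step 0: [even]111 (head at position 0)
Step 1: δ(even, 1) = (odd, 1, R)  ⊢  1[odd]11 (head at position 1)
Step 2: δ(odd, 1) = (even, 1, R)  ⊢  11[even]1 (head at position 2)
Step 3: δ(even, 1) = (odd, 1, R)  ⊢  111[odd]□ (head at position 3)
Step 4: δ(odd, □) = (qR, □, R)  ⊢  111□[qR]□ (head at position 4)

Final answer: [even]111 ⊢ 1[odd]11 ⊢ 11[even]1 ⊢ 111[odd]□ ⊢ 111□[qR]□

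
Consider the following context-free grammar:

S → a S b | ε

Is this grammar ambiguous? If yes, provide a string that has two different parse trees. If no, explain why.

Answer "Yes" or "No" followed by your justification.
At every step exactly one production applies: if the remaining string to generate is non-empty it starts with a and ends with b, forcing S → a S b; if it is empty, S → ε is forced. Hence each string a^n b^n has exactly one derivation (S → a S b applied n times, then S → ε) and one parse tree.

Final answer: No - the grammar is unambiguous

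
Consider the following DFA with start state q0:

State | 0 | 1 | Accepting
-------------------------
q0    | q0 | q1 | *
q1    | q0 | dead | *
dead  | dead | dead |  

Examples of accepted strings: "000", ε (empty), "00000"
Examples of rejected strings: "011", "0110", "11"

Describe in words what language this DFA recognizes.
binary strings with no two consecutive 1s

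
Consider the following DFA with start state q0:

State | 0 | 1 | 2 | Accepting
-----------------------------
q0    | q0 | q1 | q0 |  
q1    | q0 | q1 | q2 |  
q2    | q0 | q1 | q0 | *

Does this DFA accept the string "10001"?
Start in q0.
Read '1': q0 → q1
Read '0': q1 → q0
Read '0': q0 → q0
Read '0': q0 → q0
Read '1': q0 → q1
Final state q1 is not accepting, so the string is rejected.

Final answer: No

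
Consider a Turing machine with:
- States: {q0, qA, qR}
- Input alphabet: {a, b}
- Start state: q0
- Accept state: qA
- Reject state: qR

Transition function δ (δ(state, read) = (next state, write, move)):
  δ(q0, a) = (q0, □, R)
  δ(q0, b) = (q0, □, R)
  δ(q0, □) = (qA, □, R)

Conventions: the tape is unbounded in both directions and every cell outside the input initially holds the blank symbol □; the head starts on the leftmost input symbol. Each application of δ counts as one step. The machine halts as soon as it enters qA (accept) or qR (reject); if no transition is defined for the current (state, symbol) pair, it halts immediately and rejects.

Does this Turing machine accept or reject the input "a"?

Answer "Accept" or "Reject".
Step 0: [q0]a (head at position 0)
Step 1: δ(q0, a) = (q0, □, R)  ⊢  □[q0]□ (head at position 1)
Step 2: δ(q0, □) = (qA, □, R)  ⊢  □□[qA]□ (head at position 2)
The machine is in qA, so it halts and accepts.

Final answer: Accept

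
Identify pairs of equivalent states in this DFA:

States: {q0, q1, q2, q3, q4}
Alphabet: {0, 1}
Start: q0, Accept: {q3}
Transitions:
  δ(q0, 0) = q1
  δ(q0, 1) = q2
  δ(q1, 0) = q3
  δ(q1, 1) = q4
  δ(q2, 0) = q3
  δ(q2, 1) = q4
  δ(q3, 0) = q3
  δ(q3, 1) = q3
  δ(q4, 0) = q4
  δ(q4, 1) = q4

Using the table-filling algorithm:
Round 0 – mark pairs where exactly one state is accepting: (q0,q3), (q1,q3), (q2,q3), (q3,q4)
Round 1 – newly marked: (q0,q1) [on 0: q1 vs q3, already marked]; (q0,q2) [on 0: q1 vs q3, already marked]; (q1,q4) [on 0: q3 vs q4, already marked]; (q2,q4) [on 0: q3 vs q4, already marked]
Round 2 – newly marked: (q0,q4) [on 0: q1 vs q4, already marked]
No further pairs can be marked.
(q1, q2) unmarked: δ(q1,0)=q3, δ(q2,0)=q3; δ(q1,1)=q4, δ(q2,1)=q4 → equivalent
Equivalent pairs: (q1, q2)

Final answer: Equivalent pairs: (q1, q2)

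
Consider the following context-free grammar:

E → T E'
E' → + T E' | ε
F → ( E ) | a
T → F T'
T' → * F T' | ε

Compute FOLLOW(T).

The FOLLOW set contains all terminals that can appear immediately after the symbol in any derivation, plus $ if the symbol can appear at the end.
Useful FIRST sets: FIRST(E') = {+, ε}, FIRST(T') = {*, ε} (both E' and T' are nullable).
FOLLOW(E): E is the start symbol → $; E appears in F → ( E ) followed by ')' → FOLLOW(E) = {), $}.
FOLLOW(E'): E' appears at the right end of E → T E' and of E' → + T E', so FOLLOW(E') ⊇ FOLLOW(E) (the second occurrence adds nothing new). FOLLOW(E') = {), $}.
FOLLOW(T): in E → T E' and E' → + T E', T is followed by E': add FIRST(E') minus ε = {+}; since E' is nullable, also add FOLLOW(E) and FOLLOW(E') = {), $}. FOLLOW(T) = {+, ), $}.

Final answer: {$, ), +}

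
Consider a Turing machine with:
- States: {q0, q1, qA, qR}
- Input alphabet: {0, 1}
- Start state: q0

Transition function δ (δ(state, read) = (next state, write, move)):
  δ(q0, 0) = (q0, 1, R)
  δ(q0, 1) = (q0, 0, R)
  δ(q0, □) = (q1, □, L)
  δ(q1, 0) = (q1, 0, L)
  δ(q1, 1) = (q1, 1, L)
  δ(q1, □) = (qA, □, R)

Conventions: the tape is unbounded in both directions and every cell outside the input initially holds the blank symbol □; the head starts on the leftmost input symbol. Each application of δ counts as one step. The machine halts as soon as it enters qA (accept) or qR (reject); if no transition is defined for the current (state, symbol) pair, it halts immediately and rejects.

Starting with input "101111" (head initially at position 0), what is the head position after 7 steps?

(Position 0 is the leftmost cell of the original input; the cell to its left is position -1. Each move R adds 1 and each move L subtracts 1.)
Step 0: [q0]101111 (head at position 0)
Step 1: δ(q0, 1) = (q0, 0, R)  ⊢  0[q0]01111 (head at position 1)
Step 2: δ(q0, 0) = (q0, 1, R)  ⊢  01[q0]1111 (head at position 2)
Step 3: δ(q0, 1) = (q0, 0, R)  ⊢  010[q0]111 (head at position 3)
Step 4: δ(q0, 1) = (q0, 0, R)  ⊢  0100[q0]11 (head at position 4)
Step 5: δ(q0, 1) = (q0, 0, R)  ⊢  01000[q0]1 (head at position 5)
Step 6: δ(q0, 1) = (q0, 0, R)  ⊢  010000[q0]□ (head at position 6)
Step 7: δ(q0, □) = (q1, □, L)  ⊢  01000[q1]0□ (head at position 5)
Head position after 7 steps: 5

Final answer: Position 5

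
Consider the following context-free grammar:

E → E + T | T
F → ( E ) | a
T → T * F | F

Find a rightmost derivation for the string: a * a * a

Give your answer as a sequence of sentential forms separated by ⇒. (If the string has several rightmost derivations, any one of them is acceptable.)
Start with E.
Step 1: the rightmost non-terminal is E; apply E → T:  T
Step 2: the rightmost non-terminal is T; apply T → T * F:  T * F
Step 3: the rightmost non-terminal is F; apply F → a:  T * a
Step 4: the rightmost non-terminal is T; apply T → T * F:  T * F * a
Step 5: the rightmost non-terminal is F; apply F → a:  T * a * a
Step 6: the rightmost non-terminal is T; apply T → F:  F * a * a
Step 7: the rightmost non-terminal is F; apply F → a:  a * a * a

Final answer: E ⇒ T ⇒ T * F ⇒ T * a ⇒ T * F * a ⇒ T * a * a ⇒ F * a * a ⇒ a * a * a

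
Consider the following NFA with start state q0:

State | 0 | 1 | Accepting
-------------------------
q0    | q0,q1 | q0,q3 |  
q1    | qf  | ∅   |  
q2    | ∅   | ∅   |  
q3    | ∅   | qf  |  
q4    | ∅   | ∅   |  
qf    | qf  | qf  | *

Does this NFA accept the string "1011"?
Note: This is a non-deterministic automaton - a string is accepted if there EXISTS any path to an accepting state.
Track the set of states the NFA could be in: start {q0}
Read '1': {q0} → {q0, q3}
Read '0': {q0, q3} → {q0, q1}
Read '1': {q0, q1} → {q0, q3}
Read '1': {q0, q3} → {q0, q3, qf}
Final set {q0, q3, qf} contains accepting state(s) {qf} → accepted.

Final answer: Yes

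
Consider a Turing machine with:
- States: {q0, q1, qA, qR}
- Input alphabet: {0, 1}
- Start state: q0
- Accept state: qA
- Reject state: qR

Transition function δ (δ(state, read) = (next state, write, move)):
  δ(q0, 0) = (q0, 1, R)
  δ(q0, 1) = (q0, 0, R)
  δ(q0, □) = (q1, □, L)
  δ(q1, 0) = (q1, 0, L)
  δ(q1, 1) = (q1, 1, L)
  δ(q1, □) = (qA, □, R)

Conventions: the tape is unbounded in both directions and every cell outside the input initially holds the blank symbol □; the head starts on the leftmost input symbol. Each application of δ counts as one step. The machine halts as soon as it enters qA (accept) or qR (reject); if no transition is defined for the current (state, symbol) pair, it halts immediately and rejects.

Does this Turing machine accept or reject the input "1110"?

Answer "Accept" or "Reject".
Step 0: [q0]1110 (head at position 0)
Step 1: δ(q0, 1) = (q0, 0, R)  ⊢  0[q0]110 (head at position 1)
Step 2: δ(q0, 1) = (q0, 0, R)  ⊢  00[q0]10 (head at position 2)
Step 3: δ(q0, 1) = (q0, 0, R)  ⊢  000[q0]0 (head at position 3)
Step 4: δ(q0, 0) = (q0, 1, R)  ⊢  0001[q0]□ (head at position 4)
Step 5: δ(q0, □) = (q1, □, L)  ⊢  000[q1]1□ (head at position 3)
Step 6: δ(q1, 1) = (q1, 1, L)  ⊢  00[q1]01□ (head at position 2)
Step 7: δ(q1, 0) = (q1, 0, L)  ⊢  0[q1]001□ (head at position 1)
Step 8: δ(q1, 0) = (q1, 0, L)  ⊢  [q1]0001□ (head at position 0)
Step 9: δ(q1, 0) = (q1, 0, L)  ⊢  [q1]□0001□ (head at position -1)
Step 10: δ(q1, □) = (qA, □, R)  ⊢  □[qA]0001□ (head at position 0)
The machine is in qA, so it halts and accepts.

Final answer: Accept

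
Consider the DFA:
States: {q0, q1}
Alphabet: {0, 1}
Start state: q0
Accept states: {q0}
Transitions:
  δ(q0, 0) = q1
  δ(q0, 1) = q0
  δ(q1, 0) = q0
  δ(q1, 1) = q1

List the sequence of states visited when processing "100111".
Starting at q0
Read '1': q0 -> q0
Read '0': q0 -> q1
Read '0': q1 -> q0
Read '1': q0 -> q0
Read '1': q0 -> q0
Read '1': q0 -> q0

Final answer: q0 -> q0 -> q1 -> q0 -> q0 -> q0 -> q0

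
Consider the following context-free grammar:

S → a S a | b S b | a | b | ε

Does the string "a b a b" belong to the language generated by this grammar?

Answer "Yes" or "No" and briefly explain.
Every production places the same symbol at both ends (or yields a single symbol / ε), so every derived string is a palindrome. a b a b reversed is b a b a ≠ a b a b, so it is not a palindrome and cannot be derived (already the first step fails: the string starts with a but ends with b, so neither S → a S a nor S → b S b fits).

Final answer: No - no valid derivation exists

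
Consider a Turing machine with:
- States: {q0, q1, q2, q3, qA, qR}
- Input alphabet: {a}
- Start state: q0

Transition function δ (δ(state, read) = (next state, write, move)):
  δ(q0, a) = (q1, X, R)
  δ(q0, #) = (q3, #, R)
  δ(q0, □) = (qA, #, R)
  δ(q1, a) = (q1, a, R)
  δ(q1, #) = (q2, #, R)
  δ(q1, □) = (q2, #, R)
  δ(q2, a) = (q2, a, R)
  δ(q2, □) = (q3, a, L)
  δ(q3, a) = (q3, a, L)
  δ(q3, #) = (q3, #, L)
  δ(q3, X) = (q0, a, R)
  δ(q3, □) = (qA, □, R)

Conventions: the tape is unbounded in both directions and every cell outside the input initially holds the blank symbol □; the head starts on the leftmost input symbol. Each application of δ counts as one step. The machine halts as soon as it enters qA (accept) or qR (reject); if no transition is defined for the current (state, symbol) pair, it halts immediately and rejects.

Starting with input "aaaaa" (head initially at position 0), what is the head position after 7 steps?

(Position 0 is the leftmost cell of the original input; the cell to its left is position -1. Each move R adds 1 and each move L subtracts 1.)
Step 0: [q0]aaaaa (head at position 0)
Step 1: δ(q0, a) = (q1, X, R)  ⊢  X[q1]aaaa (head at position 1)
Step 2: δ(q1, a) = (q1, a, R)  ⊢  Xa[q1]aaa (head at position 2)
Step 3: δ(q1, a) = (q1, a, R)  ⊢  Xaa[q1]aa (head at position 3)
Step 4: δ(q1, a) = (q1, a, R)  ⊢  Xaaa[q1]a (head at position 4)
Step 5: δ(q1, a) = (q1, a, R)  ⊢  Xaaaa[q1]□ (head at position 5)
Step 6: δ(q1, □) = (q2, #, R)  ⊢  Xaaaa#[q2]□ (head at position 6)
Step 7: δ(q2, □) = (q3, a, L)  ⊢  Xaaaa[q3]#a (head at position 5)
Head position after 7 steps: 5

Final answer: Position 5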